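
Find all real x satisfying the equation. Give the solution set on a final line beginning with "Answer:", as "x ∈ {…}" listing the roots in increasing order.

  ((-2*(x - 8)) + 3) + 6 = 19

Step 1. [((-2*(x - 8)) + 3) + 6 = 19] 6 comes off first (subtract 6). So sub: (-2*(x - 8)) + 3 = 13.
Step 2. [(-2*(x - 8)) + 3 = 13] peel the +3: subtract 3 from each side ⇒ sub: -2*(x - 8) = 10.
Step 3. [-2*(x - 8) = 10] -2 out front; divide by -2 ⇒ div: x - 8 = -5.
Step 4. [x - 8 = -5] 8 comes off first (add 8) ⇒ sub: x = 3.

Answer: x ∈ {3}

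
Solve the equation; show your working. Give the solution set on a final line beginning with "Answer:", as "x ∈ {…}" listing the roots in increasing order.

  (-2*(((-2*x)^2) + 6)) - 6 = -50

Step 1. [(-2*(((-2*x)^2) + 6)) - 6 = -50] -2 | LHS and -2 | -50: pull -2 out ⇒ factor: (((-2*x)^2) + 6) + 3 = 25.
Step 2. [(((-2*x)^2) + 6) + 3 = 25] subtract 3: x sits inside (… + 3), so sub: ((-2*x)^2) + 6 = 22.
Step 3. [((-2*x)^2) + 6 = 22] peel the +6: subtract 6 from each side, so sub: (-2*x)^2 = 16.
Step 4. [(-2*x)^2 = 16] LHS squared, RHS 16 ≥ 0: apply √ (±). So sqrt: -2*x = 4 or -4.
Step 5. [-2*x = 4 or -4] leading coefficient -2: divide by -2 ⇒ div: x = -2 or 2.

Answer: x ∈ {-2, 2}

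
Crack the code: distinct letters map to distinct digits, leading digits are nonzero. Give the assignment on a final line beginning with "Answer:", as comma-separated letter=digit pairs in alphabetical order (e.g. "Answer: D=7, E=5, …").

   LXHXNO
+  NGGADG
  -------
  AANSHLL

Step 1. [col 1: O + G ≡ L (mod 10)] no forcing yet in column 1 (carry-in 0); L=8 is free and consistent — try it ⇒ L=8.
Step 2. [col 1: O + G ≡ L (mod 10)] column 1 (O + G ≡ L (mod 10), carry-in 0) doesn't pin O yet; pick O=5 and continue, so O=5.
Step 3. [A] the sum has 7 digits but both addends have 6; that extra leading digit A is the final carry, namely 1. So A=1.
Step 4. [col 1: O + G ≡ L (mod 10)] column 1: given O=5, L=8, carry-in 0, and digits 1,5,8 already taken and all letters distinct, O+G≡L (mod 10) forces G=3 ⇒ G=3.
Step 5. [col 2: N + D ≡ L (mod 10)] D=6 is one option consistent with column 2 (N + D ≡ L (mod 10), carry-in 0) — take it, so D=6.
Step 6. [col 2: N + D ≡ L (mod 10)] column 2 reads N+D+carry(0)=L with D=6, L=8; with digits 1,3,5,6,8 already taken and all letters distinct, the only value for N is 2. So N=2.
Step 7. [col 3: X + A ≡ H (mod 10)] from column 3 (A=1, carry-in 0, digits 1,2,3,5,6,8 already taken and all letters distinct): H must equal 0 ⇒ H=0.
Step 8. [col 3: X + A ≡ H (mod 10)] in column 3 we have X+A≡H with carry-in 0; given A=1, H=0 and digits 0,1,2,3,5,6,8 already taken and all letters distinct, that pins X to 9 ⇒ X=9.
Step 9. [col 4: H + G ≡ S (mod 10)] in column 4 we have H+G≡S with carry-in 1; given H=0, G=3 and digits 0,1,2,3,5,6,8,9 already taken and all letters distinct, that pins S to 4, so S=4.

Answer: A=1, D=6, G=3, H=0, L=8, N=2, O=5, S=4, X=9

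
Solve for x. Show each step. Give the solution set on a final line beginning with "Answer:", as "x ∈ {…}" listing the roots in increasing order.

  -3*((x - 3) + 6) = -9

Step 1. [-3*((x - 3) + 6) = -9] -3 out front; divide by -3, so div: (x - 3) + 6 = 3.
Step 2. [(x - 3) + 6 = 3] +6 is outermost — subtract 6 both sides ⇒ sub: x - 3 = -3.
Step 3. [x - 3 = -3] peel the -3: add 3 from each side, so sub: x = 0.

Answer: x ∈ {0}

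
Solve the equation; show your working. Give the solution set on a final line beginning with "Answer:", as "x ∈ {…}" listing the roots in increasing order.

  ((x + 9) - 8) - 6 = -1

Step 1. [((x + 9) - 8) - 6 = -1] -6 is outermost — add 6 both sides, so sub: (x + 9) - 8 = 5.
Step 2. [(x + 9) - 8 = 5] 8 comes off first (add 8), so sub: x + 9 = 13.
Step 3. [x + 9 = 13] peel the +9: subtract 9 from each side. So sub: x = 4.

Answer: x ∈ {4}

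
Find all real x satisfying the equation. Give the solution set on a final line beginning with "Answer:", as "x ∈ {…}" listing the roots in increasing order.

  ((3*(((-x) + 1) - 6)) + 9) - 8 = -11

Step 1. [((3*(((-x) + 1) - 6)) + 9) - 8 = -11] peel the -8: add 8 from each side, so sub: (3*(((-x) + 1) - 6)) + 9 = -3.
Step 2. [(3*(((-x) + 1) - 6)) + 9 = -3] 3 divides every term; factor it out ⇒ factor: (((-x) + 1) - 6) + 3 = -1.
Step 3. [(((-x) + 1) - 6) + 3 = -1] +3 is outermost — subtract 3 both sides, so sub: ((-x) + 1) - 6 = -4.
Step 4. [((-x) + 1) - 6 = -4] the outer -6 inverts by adding 6 ⇒ sub: (-x) + 1 = 2.
Step 5. [(-x) + 1 = 2] the outer +1 inverts by subtracting 1 ⇒ sub: -x = 1.
Step 6. [-x = 1] flip signs both sides, so neg: x = -1.

Answer: x ∈ {-1}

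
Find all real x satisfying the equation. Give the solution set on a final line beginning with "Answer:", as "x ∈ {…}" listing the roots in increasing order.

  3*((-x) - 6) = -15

Step 1. [3*((-x) - 6) = -15] divide by the outer 3 ⇒ div: (-x) - 6 = -5.
Step 2. [(-x) - 6 = -5] -6 is outermost — add 6 both sides, so sub: -x = 1.
Step 3. [-x = 1] flip signs both sides, so neg: x = -1.

Answer: x ∈ {-1}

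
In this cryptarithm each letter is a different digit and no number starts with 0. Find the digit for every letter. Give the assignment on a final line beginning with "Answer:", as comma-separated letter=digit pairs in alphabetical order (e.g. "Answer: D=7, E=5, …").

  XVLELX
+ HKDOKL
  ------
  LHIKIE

Step 1. [col 1: X + L ≡ E (mod 10)] several values work for E in column 1 (X + L ≡ E (mod 10), carry-in 0); try E=0. So E=0.
Step 2. [col 1: X + L ≡ E (mod 10)] no forcing yet in column 1 (carry-in 0); X=4 is free and consistent — try it ⇒ X=4.
Step 3. [col 1: X + L ≡ E (mod 10)] from column 1 (X=4, E=0, carry-in 0, digits 0,4 already taken and all letters distinct): L must equal 6 ⇒ L=6.
Step 4. [col 2: L + K ≡ I (mod 10)] several values work for I in column 2 (L + K ≡ I (mod 10), carry-in 1); try I=5, so I=5.
Step 5. [col 2: L + K ≡ I (mod 10)] column 2 reads L+K+carry(1)=I with L=6, I=5; with digits 0,4,5,6 already taken and all letters distinct, the only value for K is 8, so K=8.
Step 6. [col 3: E + O ≡ K (mod 10)] in column 3 we have E+O≡K with carry-in 1; given E=0, K=8 and digits 0,4,5,6,8 already taken and all letters distinct, that pins O to 7 ⇒ O=7.
Step 7. [col 4: L + D ≡ I (mod 10)] from column 4 (L=6, I=5, carry-in 0, digits 0,4,5,6,7,8 already taken and all letters distinct): D must equal 9, so D=9.
Step 8. [col 5: V + K ≡ H (mod 10)] no forcing yet in column 5 (carry-in 1); V=2 is free and consistent — try it, so V=2.
Step 9. [col 5: V + K ≡ H (mod 10)] from column 5 (V=2, K=8, carry-in 1, digits 0,2,4,5,6,7,8,9 already taken and all letters distinct): H must equal 1. So H=1.

Answer: D=9, E=0, H=1, I=5, K=8, L=6, O=7, V=2, X=4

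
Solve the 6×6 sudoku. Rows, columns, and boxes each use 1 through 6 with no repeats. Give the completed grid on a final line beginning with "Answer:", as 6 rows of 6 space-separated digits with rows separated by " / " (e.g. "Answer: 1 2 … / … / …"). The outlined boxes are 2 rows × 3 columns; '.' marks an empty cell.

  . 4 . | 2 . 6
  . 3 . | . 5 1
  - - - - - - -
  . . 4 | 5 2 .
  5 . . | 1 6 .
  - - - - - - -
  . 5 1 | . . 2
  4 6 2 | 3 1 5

Step 1. [r3c1∈{1,3,6}] row 3 places 6 nowhere but r3c1, so r3c1=6.
Step 2. [r5c5∈{4}] r5c5 has the single candidate 4 ⇒ r5c5=4.
Step 3. [r3c6∈{3}] only 3 remains possible at r3c6. So r3c6=3.
Step 4. [r1c5∈{3}] r1c5 has the single candidate 3. So r1c5=3.
Step 5. [r2c1∈{2}] r2c1's peers cover all but 2, so r2c1=2.
Step 6. [r5c1∈{3}] r5c1 has the single candidate 3 ⇒ r5c1=3.
Step 7. [r2c4∈{4}] only 4 remains possible at r2c4. So r2c4=4.
Step 8. [r4c3∈{3}] nothing but 3 survives at r4c3 ⇒ r4c3=3.
Step 9. [r3c2∈{1}] r3c2's peers cover all but 1. So r3c2=1.
Step 10. [r5c4∈{6}] r5c4 is down to just 6, so r5c4=6.
Step 11. [r2c3∈{6}] r2c3 is down to just 6. So r2c3=6.
Step 12. [r1c3∈{5}] only 5 remains possible at r1c3, so r1c3=5.
Step 13. [r1c1∈{1}] only 1 remains possible at r1c1 ⇒ r1c1=1.
Step 14. [r4c6∈{4}] only 4 remains possible at r4c6 ⇒ r4c6=4.
Step 15. [r4c2∈{2}] only 2 remains possible at r4c2 ⇒ r4c2=2.

Answer: 1 4 5 2 3 6 / 2 3 6 4 5 1 / 6 1 4 5 2 3 / 5 2 3 1 6 4 / 3 5 1 6 4 2 / 4 6 2 3 1 5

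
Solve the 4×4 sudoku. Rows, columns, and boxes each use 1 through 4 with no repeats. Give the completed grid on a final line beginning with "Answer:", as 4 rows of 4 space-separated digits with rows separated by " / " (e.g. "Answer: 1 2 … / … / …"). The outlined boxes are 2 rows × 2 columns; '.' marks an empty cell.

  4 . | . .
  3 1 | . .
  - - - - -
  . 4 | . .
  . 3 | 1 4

Step 1. [r2c4∈{2}] r2c4's peers cover all but 2 ⇒ r2c4=2.
Step 2. [r3c3∈{2,3}] in col 3, 2 fits only at r3c3. So r3c3=2.
Step 3. [r3c4∈{3}] nothing but 3 survives at r3c4 ⇒ r3c4=3.
Step 4. [r2c3∈{4}] r2c3 has the single candidate 4. So r2c3=4.
Step 5. [r3c1∈{1}] r3c1 is down to just 1 ⇒ r3c1=1.
Step 6. [r1c4∈{1}] r1c4 has the single candidate 1. So r1c4=1.
Step 7. [r1c3∈{3}] nothing but 3 survives at r1c3. So r1c3=3.
Step 8. [r1c2∈{2}] r1c2's peers cover all but 2. So r1c2=2.
Step 9. [r4c1∈{2}] only 2 remains possible at r4c1, so r4c1=2.

Answer: 4 2 3 1 / 3 1 4 2 / 1 4 2 3 / 2 3 1 4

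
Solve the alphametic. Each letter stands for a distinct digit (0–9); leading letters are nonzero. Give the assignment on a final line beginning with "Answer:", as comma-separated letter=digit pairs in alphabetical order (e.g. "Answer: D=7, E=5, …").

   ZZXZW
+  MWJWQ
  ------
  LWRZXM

Step 1. [L] adding two 5-digit numbers gives at most 5+1 digits, and here it does — L is that final carry and must be 1. So L=1.
Step 2. [col 1: W + Q ≡ M (mod 10)] several values work for Q in column 1 (W + Q ≡ M (mod 10), carry-in 0); try Q=7. So Q=7.
Step 3. [col 1: W + Q ≡ M (mod 10)] no forcing yet in column 1 (carry-in 0); W=2 is free and consistent — try it ⇒ W=2.
Step 4. [col 1: W + Q ≡ M (mod 10)] in column 1 we have W+Q≡M with carry-in 0; given W=2, Q=7 and digits 1,2,7 already taken and all letters distinct, that pins M to 9 ⇒ M=9.
Step 5. [col 2: Z + W ≡ X (mod 10)] column 2 (Z + W ≡ X (mod 10), carry-in 0) doesn't pin Z yet; pick Z=3 and continue. So Z=3.
Step 6. [col 2: Z + W ≡ X (mod 10)] column 2: given Z=3, W=2, carry-in 0, and digits 1,2,3,7,9 already taken and all letters distinct, Z+W≡X (mod 10) forces X=5. So X=5.
Step 7. [col 3: X + J ≡ Z (mod 10)] column 3: given X=5, Z=3, carry-in 0, and digits 1,2,3,5,7,9 already taken and all letters distinct, X+J≡Z (mod 10) forces J=8, so J=8.
Step 8. [col 4: Z + W ≡ R (mod 10)] in column 4 we have Z+W≡R with carry-in 1; given Z=3, W=2 and digits 1,2,3,5,7,8,9 already taken and all letters distinct, that pins R to 6, so R=6.

Answer: J=8, L=1, M=9, Q=7, R=6, W=2, X=5, Z=3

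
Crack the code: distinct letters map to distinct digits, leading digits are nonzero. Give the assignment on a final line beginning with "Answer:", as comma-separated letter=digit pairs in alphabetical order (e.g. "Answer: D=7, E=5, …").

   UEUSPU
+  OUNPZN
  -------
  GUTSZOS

Step 1. [col 1: U + N ≡ S (mod 10)] column 1 (U + N ≡ S (mod 10), carry-in 0) doesn't pin S yet; pick S=2 and continue ⇒ S=2.
Step 2. [col 1: U + N ≡ S (mod 10)] no forcing yet in column 1 (carry-in 0); U=8 is free and consistent — try it. So U=8.
Step 3. [G] the sum has 7 digits but both addends have 6; that extra leading digit G is the final carry, namely 1, so G=1.
Step 4. [col 1: U + N ≡ S (mod 10)] column 1 reads U+N+carry(0)=S with U=8, S=2; with digits 1,2,8 already taken and all letters distinct, the only value for N is 4, so N=4.
Step 5. [col 2: P + Z ≡ O (mod 10)] column 2 (P + Z ≡ O (mod 10), carry-in 1) doesn't pin O yet; pick O=9 and continue. So O=9.
Step 6. [col 2: P + Z ≡ O (mod 10)] no forcing yet in column 2 (carry-in 1); Z=5 is free and consistent — try it. So Z=5.
Step 7. [col 2: P + Z ≡ O (mod 10)] column 2 reads P+Z+carry(1)=O with Z=5, O=9; with digits 1,2,4,5,8,9 already taken and all letters distinct, the only value for P is 3 ⇒ P=3.
Step 8. [col 5: E + U ≡ T (mod 10)] column 5 reads E+U+carry(1)=T with U=8; with digits 1,2,3,4,5,8,9 already taken and all letters distinct, the only value for E is 7, so E=7.
Step 9. [col 5: E + U ≡ T (mod 10)] column 5 reads E+U+carry(1)=T with E=7, U=8; with digits 1,2,3,4,5,7,8,9 already taken and all letters distinct, the only value for T is 6 ⇒ T=6.

Answer: E=7, G=1, N=4, O=9, P=3, S=2, T=6, U=8, Z=5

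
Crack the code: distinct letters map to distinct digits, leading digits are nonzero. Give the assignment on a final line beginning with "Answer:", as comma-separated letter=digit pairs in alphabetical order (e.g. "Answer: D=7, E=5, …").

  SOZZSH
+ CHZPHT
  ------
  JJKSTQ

Step 1. [col 1: H + T ≡ Q (mod 10)] Q=8 is one option consistent with column 1 (H + T ≡ Q (mod 10), carry-in 0) — take it. So Q=8.
Step 2. [col 1: H + T ≡ Q (mod 10)] no forcing yet in column 1 (carry-in 0); T=1 is free and consistent — try it, so T=1.
Step 3. [col 1: H + T ≡ Q (mod 10)] column 1: given T=1, Q=8, carry-in 0, and digits 1,8 already taken and all letters distinct, H+T≡Q (mod 10) forces H=7 ⇒ H=7.
Step 4. [col 2: S + H ≡ T (mod 10)] column 2: given H=7, T=1, carry-in 0, and digits 1,7,8 already taken and all letters distinct, S+H≡T (mod 10) forces S=4. So S=4.
Step 5. [col 3: Z + P ≡ S (mod 10)] no forcing yet in column 3 (carry-in 1); Z=3 is free and consistent — try it, so Z=3.
Step 6. [col 3: Z + P ≡ S (mod 10)] column 3: given Z=3, S=4, carry-in 1, and digits 1,3,4,7,8 already taken and all letters distinct, Z+P≡S (mod 10) forces P=0 ⇒ P=0.
Step 7. [col 4: Z + Z ≡ K (mod 10)] from column 4 (Z=3, carry-in 0, digits 0,1,3,4,7,8 already taken and all letters distinct): K must equal 6, so K=6.
Step 8. [col 5: O + H ≡ J (mod 10)] column 5 (O + H ≡ J (mod 10), carry-in 0) doesn't pin O yet; pick O=2 and continue ⇒ O=2.
Step 9. [col 5: O + H ≡ J (mod 10)] in column 5 we have O+H≡J with carry-in 0; given O=2, H=7 and digits 0,1,2,3,4,6,7,8 already taken and all letters distinct, that pins J to 9. So J=9.
Step 10. [col 6: S + C ≡ J (mod 10)] column 6 reads S+C+carry(0)=J with S=4, J=9; with digits 0,1,2,3,4,6,7,8,9 already taken and all letters distinct, the only value for C is 5. So C=5.

Answer: C=5, H=7, J=9, K=6, O=2, P=0, Q=8, S=4, T=1, Z=3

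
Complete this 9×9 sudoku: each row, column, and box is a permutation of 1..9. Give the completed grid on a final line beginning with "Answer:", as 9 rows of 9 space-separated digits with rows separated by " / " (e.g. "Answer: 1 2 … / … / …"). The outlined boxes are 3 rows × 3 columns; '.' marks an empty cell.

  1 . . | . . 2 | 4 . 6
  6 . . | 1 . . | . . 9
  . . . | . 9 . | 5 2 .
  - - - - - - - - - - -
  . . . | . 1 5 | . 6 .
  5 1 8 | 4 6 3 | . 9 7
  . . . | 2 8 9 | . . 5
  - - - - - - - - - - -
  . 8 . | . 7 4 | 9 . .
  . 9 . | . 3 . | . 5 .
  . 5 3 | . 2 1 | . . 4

Step 1. [r9c1∈{7}] only 7 remains possible at r9c1. So r9c1=7.
Step 2. [r9c8∈{8}] only 8 remains possible at r9c8 ⇒ r9c8=8.
Step 3. [r1c4∈{3,5,7,8}] row 1 places 8 nowhere but r1c4 ⇒ r1c4=8.
Step 4. [r2c6∈{7}] nothing but 7 survives at r2c6. So r2c6=7.
Step 5. [r8c4∈{6}] r8c4 is down to just 6. So r8c4=6.
Step 6. [r2c8∈{3}] only 3 remains possible at r2c8, so r2c8=3.
Step 7. [r7c1∈{2}] nothing but 2 survives at r7c1. So r7c1=2.
Step 8. [r7c8∈{1}] nothing but 1 survives at r7c8 ⇒ r7c8=1.
Step 9. [r1c2∈{3,7}] 3 has one home in row 1: r1c2, so r1c2=3.
Step 10. [r8c1∈{4}] only 4 remains possible at r8c1, so r8c1=4.
Step 11. [r1c3∈{5,7,9}] in row 1, 9 fits only at r1c3 ⇒ r1c3=9.
Step 12. [r6c2∈{4,6,7}] 6 has one home in col 2: r6c2. So r6c2=6.
Step 13. [r6c3∈{4,7}] across row 6, 7 lands solely at r6c3. So r6c3=7.
Step 14. [r3c3∈{4}] r3c3 is down to just 4 ⇒ r3c3=4.
Step 15. [r4c3∈{2}] r4c3 is down to just 2 ⇒ r4c3=2.
Step 16. [r2c7∈{8}] r2c7's peers cover all but 8 ⇒ r2c7=8.
Step 17. [r4c7∈{3}] r4c7 is down to just 3. So r4c7=3.
Step 18. [r2c3∈{5}] r2c3 has the single candidate 5, so r2c3=5.
Step 19. [r8c7∈{2,7}] in row 8, 7 fits only at r8c7 ⇒ r8c7=7.
Step 20. [r4c2∈{4}] r4c2 has the single candidate 4, so r4c2=4.
Step 21. [r8c9∈{2}] r8c9 is down to just 2 ⇒ r8c9=2.
Step 22. [r5c7∈{2}] r5c7's peers cover all but 2, so r5c7=2.
Step 23. [r7c3∈{6}] nothing but 6 survives at r7c3, so r7c3=6.
Step 24. [r7c4∈{5}] only 5 remains possible at r7c4 ⇒ r7c4=5.
Step 25. [r3c4∈{3}] nothing but 3 survives at r3c4 ⇒ r3c4=3.
Step 26. [r2c5∈{4}] r2c5 is down to just 4. So r2c5=4.
Step 27. [r6c7∈{1}] r6c7's peers cover all but 1, so r6c7=1.
Step 28. [r1c5∈{5}] nothing but 5 survives at r1c5 ⇒ r1c5=5.
Step 29. [r3c1∈{8}] r3c1 has the single candidate 8 ⇒ r3c1=8.
Step 30. [r6c1∈{3}] only 3 remains possible at r6c1. So r6c1=3.
Step 31. [r1c8∈{7}] nothing but 7 survives at r1c8. So r1c8=7.
Step 32. [r8c6∈{8}] r8c6's peers cover all but 8. So r8c6=8.
Step 33. [r7c9∈{3}] r7c9 is down to just 3. So r7c9=3.
Step 34. [r9c7∈{6}] r9c7's peers cover all but 6. So r9c7=6.
Step 35. [r3c6∈{6}] r3c6's peers cover all but 6 ⇒ r3c6=6.
Step 36. [r2c2∈{2}] only 2 remains possible at r2c2 ⇒ r2c2=2.
Step 37. [r9c4∈{9}] only 9 remains possible at r9c4 ⇒ r9c4=9.
Step 38. [r3c2∈{7}] r3c2's peers cover all but 7 ⇒ r3c2=7.
Step 39. [r4c9∈{8}] only 8 remains possible at r4c9, so r4c9=8.
Step 40. [r8c3∈{1}] r8c3 is down to just 1. So r8c3=1.
Step 41. [r6c8∈{4}] nothing but 4 survives at r6c8, so r6c8=4.
Step 42. [r4c4∈{7}] nothing but 7 survives at r4c4, so r4c4=7.
Step 43. [r3c9∈{1}] r3c9's peers cover all but 1 ⇒ r3c9=1.
Step 44. [r4c1∈{9}] nothing but 9 survives at r4c1, so r4c1=9.

Answer: 1 3 9 8 5 2 4 7 6 / 6 2 5 1 4 7 8 3 9 / 8 7 4 3 9 6 5 2 1 / 9 4 2 7 1 5 3 6 8 / 5 1 8 4 6 3 2 9 7 / 3 6 7 2 8 9 1 4 5 / 2 8 6 5 7 4 9 1 3 / 4 9 1 6 3 8 7 5 2 / 7 5 3 9 2 1 6 8 4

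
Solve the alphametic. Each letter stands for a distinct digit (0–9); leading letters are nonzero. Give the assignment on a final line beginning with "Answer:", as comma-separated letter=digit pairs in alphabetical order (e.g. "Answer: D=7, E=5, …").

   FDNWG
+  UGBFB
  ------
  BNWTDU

Step 1. [col 1: G + B ≡ U (mod 10)] no forcing yet in column 1 (carry-in 0); U=7 is free and consistent — try it. So U=7.
Step 2. [col 1: G + B ≡ U (mod 10)] several values work for B in column 1 (G + B ≡ U (mod 10), carry-in 0); try B=1 ⇒ B=1.
Step 3. [col 1: G + B ≡ U (mod 10)] in column 1 we have G+B≡U with carry-in 0; given B=1, U=7 and digits 1,7 already taken and all letters distinct, that pins G to 6 ⇒ G=6.
Step 4. [col 2: W + F ≡ D (mod 10)] D=9 is one option consistent with column 2 (W + F ≡ D (mod 10), carry-in 0) — take it ⇒ D=9.
Step 5. [col 2: W + F ≡ D (mod 10)] no forcing yet in column 2 (carry-in 0); F=4 is free and consistent — try it, so F=4.
Step 6. [col 2: W + F ≡ D (mod 10)] in column 2 we have W+F≡D with carry-in 0; given F=4, D=9 and digits 1,4,6,7,9 already taken and all letters distinct, that pins W to 5, so W=5.
Step 7. [col 3: N + B ≡ T (mod 10)] column 3: given B=1, carry-in 0, and digits 1,4,5,6,7,9 already taken and all letters distinct, N+B≡T (mod 10) forces N=2, so N=2.
Step 8. [col 3: N + B ≡ T (mod 10)] in column 3 we have N+B≡T with carry-in 0; given N=2, B=1 and digits 1,2,4,5,6,7,9 already taken and all letters distinct, that pins T to 3 ⇒ T=3.

Answer: B=1, D=9, F=4, G=6, N=2, T=3, U=7, W=5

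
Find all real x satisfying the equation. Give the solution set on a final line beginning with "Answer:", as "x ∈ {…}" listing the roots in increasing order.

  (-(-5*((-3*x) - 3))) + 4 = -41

Step 1. [(-(-5*((-3*x) - 3))) + 4 = -41] subtract 4: x sits inside (… + 4), so sub: -(-5*((-3*x) - 3)) = -45.
Step 2. [-(-5*((-3*x) - 3)) = -45] LHS negated; negate both sides ⇒ neg: -5*((-3*x) - 3) = 45.
Step 3. [-5*((-3*x) - 3) = 45] divide by the outer -5. So div: (-3*x) - 3 = -9.
Step 4. [(-3*x) - 3 = -9] common factor -3 (LHS and -9) — divide through ⇒ factor: x + 1 = 3.
Step 5. [x + 1 = 3] peel the +1: subtract 1 from each side ⇒ sub: x = 2.

Answer: x ∈ {2}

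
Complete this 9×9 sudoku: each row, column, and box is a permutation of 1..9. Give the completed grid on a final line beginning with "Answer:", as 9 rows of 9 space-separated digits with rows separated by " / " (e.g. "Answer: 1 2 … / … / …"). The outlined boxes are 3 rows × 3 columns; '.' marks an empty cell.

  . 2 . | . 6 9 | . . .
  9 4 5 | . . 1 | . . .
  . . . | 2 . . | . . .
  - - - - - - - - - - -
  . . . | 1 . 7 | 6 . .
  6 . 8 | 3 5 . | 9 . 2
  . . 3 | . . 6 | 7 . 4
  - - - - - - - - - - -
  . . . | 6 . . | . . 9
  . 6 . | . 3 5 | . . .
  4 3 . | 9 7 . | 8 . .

Step 1. [r2c5∈{8}] r2c5's peers cover all but 8 ⇒ r2c5=8.
Step 2. [r7c5∈{1,2,4}] in col 5, 1 fits only at r7c5, so r7c5=1.
Step 3. [r3c8∈{1,3,4,5,6,7,8,9}] row 3 places 9 nowhere but r3c8. So r3c8=9.
Step 4. [r5c8∈{1}] nothing but 1 survives at r5c8, so r5c8=1.
Step 5. [r7c6∈{2,4,8}] r7c6 is the only open cell in col 6 admitting 8 ⇒ r7c6=8.
Step 6. [r8c1∈{1,2,7,8}] across row 8, 8 lands solely at r8c1, so r8c1=8.
Step 7. [r1c4∈{4,5,7}] col 4 places 5 nowhere but r1c4. So r1c4=5.
Step 8. [r8c3∈{1,2,7,9}] r8c3 is the only open cell in row 8 admitting 9, so r8c3=9.
Step 9. [r9c3∈{1,2}] in box 7, 1 fits only at r9c3, so r9c3=1.
Step 10. [r1c3∈{7}] only 7 remains possible at r1c3 ⇒ r1c3=7.
Step 11. [r3c9∈{1,3,5,6,7,8}] in row 3, 7 fits only at r3c9 ⇒ r3c9=7.
Step 12. [r7c3∈{2}] r7c3 has the single candidate 2 ⇒ r7c3=2.
Step 13. [r3c7∈{1,3,4,5}] 5 has one home in row 3: r3c7, so r3c7=5.
Step 14. [r8c8∈{2,4,7}] r8c8 is the only open cell in row 8 admitting 7, so r8c8=7.
Step 15. [r8c7∈{1,2,4}] r8c7 is the only open cell in row 8 admitting 2. So r8c7=2.
Step 16. [r2c7∈{3}] r2c7's peers cover all but 3 ⇒ r2c7=3.
Step 17. [r4c9∈{3,5,8}] 3 has one home in col 9: r4c9 ⇒ r4c9=3.
Step 18. [r4c8∈{5,8}] in row 4, 8 fits only at r4c8. So r4c8=8.
Step 19. [r6c8∈{5}] only 5 remains possible at r6c8 ⇒ r6c8=5.
Step 20. [r1c7∈{1,4}] in col 7, 1 fits only at r1c7. So r1c7=1.
Step 21. [r3c6∈{3,4}] col 6 places 3 nowhere but r3c6. So r3c6=3.
Step 22. [r3c1∈{1}] only 1 remains possible at r3c1. So r3c1=1.
Step 23. [r2c9∈{6}] r2c9 has the single candidate 6 ⇒ r2c9=6.
Step 24. [r6c1∈{2}] r6c1 is down to just 2, so r6c1=2.
Step 25. [r6c5∈{9}] r6c5 is down to just 9 ⇒ r6c5=9.
Step 26. [r4c1∈{5}] nothing but 5 survives at r4c1, so r4c1=5.
Step 27. [r4c3∈{4}] r4c3 has the single candidate 4 ⇒ r4c3=4.
Step 28. [r7c2∈{5,7}] 5 has one home in row 7: r7c2. So r7c2=5.
Step 29. [r7c7∈{4}] r7c7 has the single candidate 4, so r7c7=4.
Step 30. [r7c1∈{7}] r7c1 is down to just 7, so r7c1=7.
Step 31. [r1c8∈{4}] r1c8 is down to just 4 ⇒ r1c8=4.
Step 32. [r3c5∈{4}] nothing but 4 survives at r3c5, so r3c5=4.
Step 33. [r2c8∈{2}] only 2 remains possible at r2c8 ⇒ r2c8=2.
Step 34. [r8c9∈{1}] r8c9's peers cover all but 1 ⇒ r8c9=1.
Step 35. [r9c8∈{6}] nothing but 6 survives at r9c8. So r9c8=6.
Step 36. [r4c2∈{9}] r4c2's peers cover all but 9. So r4c2=9.
Step 37. [r7c8∈{3}] r7c8 is down to just 3. So r7c8=3.
Step 38. [r5c2∈{7}] nothing but 7 survives at r5c2. So r5c2=7.
Step 39. [r4c5∈{2}] only 2 remains possible at r4c5 ⇒ r4c5=2.
Step 40. [r2c4∈{7}] r2c4's peers cover all but 7, so r2c4=7.
Step 41. [r8c4∈{4}] r8c4 has the single candidate 4. So r8c4=4.
Step 42. [r3c3∈{6}] r3c3's peers cover all but 6, so r3c3=6.
Step 43. [r3c2∈{8}] r3c2's peers cover all but 8 ⇒ r3c2=8.
Step 44. [r6c4∈{8}] r6c4 has the single candidate 8 ⇒ r6c4=8.
Step 45. [r9c9∈{5}] r9c9 has the single candidate 5 ⇒ r9c9=5.
Step 46. [r6c2∈{1}] nothing but 1 survives at r6c2, so r6c2=1.
Step 47. [r1c1∈{3}] nothing but 3 survives at r1c1. So r1c1=3.
Step 48. [r1c9∈{8}] r1c9's peers cover all but 8 ⇒ r1c9=8.
Step 49. [r9c6∈{2}] r9c6 has the single candidate 2 ⇒ r9c6=2.
Step 50. [r5c6∈{4}] r5c6 has the single candidate 4 ⇒ r5c6=4.

Answer: 3 2 7 5 6 9 1 4 8 / 9 4 5 7 8 1 3 2 6 / 1 8 6 2 4 3 5 9 7 / 5 9 4 1 2 7 6 8 3 / 6 7 8 3 5 4 9 1 2 / 2 1 3 8 9 6 7 5 4 / 7 5 2 6 1 8 4 3 9 / 8 6 9 4 3 5 2 7 1 / 4 3 1 9 7 2 8 6 5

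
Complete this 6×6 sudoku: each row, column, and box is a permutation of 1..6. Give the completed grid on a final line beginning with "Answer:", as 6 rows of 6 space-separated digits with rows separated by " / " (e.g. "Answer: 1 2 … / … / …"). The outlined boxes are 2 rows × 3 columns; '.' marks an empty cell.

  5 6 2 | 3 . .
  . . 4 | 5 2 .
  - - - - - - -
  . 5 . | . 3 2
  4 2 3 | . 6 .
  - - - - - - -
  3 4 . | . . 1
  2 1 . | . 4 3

Step 1. [r3c3∈{1,6}] in col 3, 1 fits only at r3c3, so r3c3=1.
Step 2. [r6c3∈{5,6}] row 6 places 5 nowhere but r6c3, so r6c3=5.
Step 3. [r6c4∈{6}] only 6 remains possible at r6c4, so r6c4=6.
Step 4. [r4c4∈{1}] r4c4 is down to just 1. So r4c4=1.
Step 5. [r2c6∈{6}] nothing but 6 survives at r2c6, so r2c6=6.
Step 6. [r5c4∈{2}] r5c4 has the single candidate 2 ⇒ r5c4=2.
Step 7. [r4c6∈{5}] nothing but 5 survives at r4c6, so r4c6=5.
Step 8. [r5c5∈{5}] r5c5 has the single candidate 5. So r5c5=5.
Step 9. [r1c5∈{1}] only 1 remains possible at r1c5. So r1c5=1.
Step 10. [r2c2∈{3}] only 3 remains possible at r2c2. So r2c2=3.
Step 11. [r3c4∈{4}] nothing but 4 survives at r3c4, so r3c4=4.
Step 12. [r1c6∈{4}] r1c6 is down to just 4, so r1c6=4.
Step 13. [r5c3∈{6}] r5c3's peers cover all but 6 ⇒ r5c3=6.
Step 14. [r3c1∈{6}] r3c1's peers cover all but 6 ⇒ r3c1=6.
Step 15. [r2c1∈{1}] r2c1 is down to just 1, so r2c1=1.

Answer: 5 6 2 3 1 4 / 1 3 4 5 2 6 / 6 5 1 4 3 2 / 4 2 3 1 6 5 / 3 4 6 2 5 1 / 2 1 5 6 4 3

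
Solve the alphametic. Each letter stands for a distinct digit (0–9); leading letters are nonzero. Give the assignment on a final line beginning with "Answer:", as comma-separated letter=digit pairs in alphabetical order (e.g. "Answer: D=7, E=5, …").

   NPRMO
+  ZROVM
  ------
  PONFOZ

Step 1. [P] the sum has 6 digits but both addends have 5; that extra leading digit P is the final carry, namely 1. So P=1.
Step 2. [col 1: O + M ≡ Z (mod 10)] column 1 (O + M ≡ Z (mod 10), carry-in 0) doesn't pin O yet; pick O=7 and continue. So O=7.
Step 3. [col 1: O + M ≡ Z (mod 10)] column 1 (O + M ≡ Z (mod 10), carry-in 0) doesn't pin Z yet; pick Z=9 and continue. So Z=9.
Step 4. [col 1: O + M ≡ Z (mod 10)] column 1 reads O+M+carry(0)=Z with O=7, Z=9; with digits 1,7,9 already taken and all letters distinct, the only value for M is 2 ⇒ M=2.
Step 5. [col 2: M + V ≡ O (mod 10)] in column 2 we have M+V≡O with carry-in 0; given M=2, O=7 and digits 1,2,7,9 already taken and all letters distinct, that pins V to 5, so V=5.
Step 6. [col 3: R + O ≡ F (mod 10)] several values work for F in column 3 (R + O ≡ F (mod 10), carry-in 0); try F=3. So F=3.
Step 7. [col 3: R + O ≡ F (mod 10)] column 3: given O=7, F=3, carry-in 0, and digits 1,2,3,5,7,9 already taken and all letters distinct, R+O≡F (mod 10) forces R=6 ⇒ R=6.
Step 8. [col 4: P + R ≡ N (mod 10)] in column 4 we have P+R≡N with carry-in 1; given P=1, R=6 and digits 1,2,3,5,6,7,9 already taken and all letters distinct, that pins N to 8, so N=8.

Answer: F=3, M=2, N=8, O=7, P=1, R=6, V=5, Z=9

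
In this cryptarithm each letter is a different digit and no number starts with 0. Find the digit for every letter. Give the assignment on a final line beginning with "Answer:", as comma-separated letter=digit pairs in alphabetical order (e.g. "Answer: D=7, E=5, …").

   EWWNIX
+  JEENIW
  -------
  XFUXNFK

Step 1. [col 1: X + W ≡ K (mod 10)] column 1 (X + W ≡ K (mod 10), carry-in 0) doesn't pin K yet; pick K=5 and continue ⇒ K=5.
Step 2. [col 1: X + W ≡ K (mod 10)] X=1 is one option consistent with column 1 (X + W ≡ K (mod 10), carry-in 0) — take it. So X=1.
Step 3. [col 1: X + W ≡ K (mod 10)] column 1: given X=1, K=5, carry-in 0, and digits 1,5 already taken and all letters distinct, X+W≡K (mod 10) forces W=4, so W=4.
Step 4. [col 2: I + I ≡ F (mod 10)] I=3 is one option consistent with column 2 (I + I ≡ F (mod 10), carry-in 0) — take it, so I=3.
Step 5. [col 2: I + I ≡ F (mod 10)] in column 2 we have I+I≡F with carry-in 0; given I=3 and digits 1,3,4,5 already taken and all letters distinct, that pins F to 6, so F=6.
Step 6. [col 3: N + N ≡ N (mod 10)] from column 3 (nothing yet, carry-in 0, digits 1,3,4,5,6 already taken and all letters distinct): N must equal 0, so N=0.
Step 7. [col 4: W + E ≡ X (mod 10)] column 4 reads W+E+carry(0)=X with W=4, X=1; with digits 0,1,3,4,5,6 already taken and all letters distinct, the only value for E is 7 ⇒ E=7.
Step 8. [col 5: W + E ≡ U (mod 10)] from column 5 (W=4, E=7, carry-in 1, digits 0,1,3,4,5,6,7 already taken and all letters distinct): U must equal 2, so U=2.
Step 9. [col 6: E + J ≡ F (mod 10)] in column 6 we have E+J≡F with carry-in 1; given E=7, F=6 and digits 0,1,2,3,4,5,6,7 already taken and all letters distinct, that pins J to 8, so J=8.

Answer: E=7, F=6, I=3, J=8, K=5, N=0, U=2, W=4, X=1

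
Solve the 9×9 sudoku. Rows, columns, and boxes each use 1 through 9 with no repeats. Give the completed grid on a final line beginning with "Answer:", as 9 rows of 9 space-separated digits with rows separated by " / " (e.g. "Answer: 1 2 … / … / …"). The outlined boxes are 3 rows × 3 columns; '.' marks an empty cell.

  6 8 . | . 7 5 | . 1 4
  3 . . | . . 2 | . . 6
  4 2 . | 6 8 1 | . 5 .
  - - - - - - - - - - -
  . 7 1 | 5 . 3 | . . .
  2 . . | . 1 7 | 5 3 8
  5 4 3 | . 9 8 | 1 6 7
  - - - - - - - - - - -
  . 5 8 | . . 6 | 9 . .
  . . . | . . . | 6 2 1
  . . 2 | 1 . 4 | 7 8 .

Step 1. [r1c3∈{9}] r1c3 is down to just 9 ⇒ r1c3=9.
Step 2. [r5c2∈{6,9}] row 5 places 9 nowhere but r5c2 ⇒ r5c2=9.
Step 3. [r7c9∈{3}] nothing but 3 survives at r7c9, so r7c9=3.
Step 4. [r8c4∈{3,7,8,9}] across row 8, 8 lands solely at r8c4 ⇒ r8c4=8.
Step 5. [r4c7∈{2,4}] in col 7, 4 fits only at r4c7 ⇒ r4c7=4.
Step 6. [r4c9∈{2,9}] col 9 places 2 nowhere but r4c9. So r4c9=2.
Step 7. [r2c4∈{4,9}] r2c4 is the only open cell in col 4 admitting 9, so r2c4=9.
Step 8. [r8c5∈{3,5}] r8c5 is the only open cell in row 8 admitting 5, so r8c5=5.
Step 9. [r3c3∈{7}] nothing but 7 survives at r3c3. So r3c3=7.
Step 10. [r7c4∈{2,7}] col 4 places 7 nowhere but r7c4. So r7c4=7.
Step 11. [r3c7∈{3}] r3c7 has the single candidate 3 ⇒ r3c7=3.
Step 12. [r8c1∈{7,9}] row 8 places 7 nowhere but r8c1 ⇒ r8c1=7.
Step 13. [r8c2∈{3}] r8c2 is down to just 3, so r8c2=3.
Step 14. [r2c8∈{7}] r2c8 has the single candidate 7. So r2c8=7.
Step 15. [r9c2∈{6}] r9c2's peers cover all but 6 ⇒ r9c2=6.
Step 16. [r9c5∈{3}] r9c5 is down to just 3. So r9c5=3.
Step 17. [r7c1∈{1}] r7c1 is down to just 1. So r7c1=1.
Step 18. [r8c3∈{4}] r8c3 has the single candidate 4. So r8c3=4.
Step 19. [r9c1∈{9}] r9c1's peers cover all but 9, so r9c1=9.
Step 20. [r4c8∈{9}] only 9 remains possible at r4c8 ⇒ r4c8=9.
Step 21. [r1c4∈{3}] r1c4's peers cover all but 3. So r1c4=3.
Step 22. [r5c4∈{4}] r5c4 has the single candidate 4. So r5c4=4.
Step 23. [r3c9∈{9}] nothing but 9 survives at r3c9, so r3c9=9.
Step 24. [r7c8∈{4}] r7c8 has the single candidate 4, so r7c8=4.
Step 25. [r2c5∈{4}] only 4 remains possible at r2c5, so r2c5=4.
Step 26. [r4c1∈{8}] nothing but 8 survives at r4c1, so r4c1=8.
Step 27. [r2c3∈{5}] r2c3 is down to just 5 ⇒ r2c3=5.
Step 28. [r7c5∈{2}] nothing but 2 survives at r7c5. So r7c5=2.
Step 29. [r9c9∈{5}] nothing but 5 survives at r9c9 ⇒ r9c9=5.
Step 30. [r8c6∈{9}] r8c6's peers cover all but 9 ⇒ r8c6=9.
Step 31. [r5c3∈{6}] nothing but 6 survives at r5c3, so r5c3=6.
Step 32. [r2c7∈{8}] r2c7 has the single candidate 8, so r2c7=8.
Step 33. [r4c5∈{6}] r4c5 is down to just 6. So r4c5=6.
Step 34. [r1c7∈{2}] r1c7 is down to just 2, so r1c7=2.
Step 35. [r6c4∈{2}] nothing but 2 survives at r6c4 ⇒ r6c4=2.
Step 36. [r2c2∈{1}] only 1 remains possible at r2c2, so r2c2=1.

Answer: 6 8 9 3 7 5 2 1 4 / 3 1 5 9 4 2 8 7 6 / 4 2 7 6 8 1 3 5 9 / 8 7 1 5 6 3 4 9 2 / 2 9 6 4 1 7 5 3 8 / 5 4 3 2 9 8 1 6 7 / 1 5 8 7 2 6 9 4 3 / 7 3 4 8 5 9 6 2 1 / 9 6 2 1 3 4 7 8 5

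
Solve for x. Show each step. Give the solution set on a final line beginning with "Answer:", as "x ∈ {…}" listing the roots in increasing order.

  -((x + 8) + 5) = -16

Step 1. [-((x + 8) + 5) = -16] leading − — multiply by −1 ⇒ neg: (x + 8) + 5 = 16.
Step 2. [(x + 8) + 5 = 16] subtract 5: x sits inside (… + 5), so sub: x + 8 = 11.
Step 3. [x + 8 = 11] the outer +8 inverts by subtracting 8, so sub: x = 3.

Answer: x ∈ {3}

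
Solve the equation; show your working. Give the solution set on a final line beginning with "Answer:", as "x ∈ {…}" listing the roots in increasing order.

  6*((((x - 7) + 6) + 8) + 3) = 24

Step 1. [6*((((x - 7) + 6) + 8) + 3) = 24] 6·(inner) — divide through by 6, so div: (((x - 7) + 6) + 8) + 3 = 4.
Step 2. [(((x - 7) + 6) + 8) + 3 = 4] peel the +3: subtract 3 from each side. So sub: ((x - 7) + 6) + 8 = 1.
Step 3. [((x - 7) + 6) + 8 = 1] 8 comes off first (subtract 8). So sub: (x - 7) + 6 = -7.
Step 4. [(x - 7) + 6 = -7] 6 comes off first (subtract 6) ⇒ sub: x - 7 = -13.
Step 5. [x - 7 = -13] the outer -7 inverts by adding 7. So sub: x = -6.

Answer: x ∈ {-6}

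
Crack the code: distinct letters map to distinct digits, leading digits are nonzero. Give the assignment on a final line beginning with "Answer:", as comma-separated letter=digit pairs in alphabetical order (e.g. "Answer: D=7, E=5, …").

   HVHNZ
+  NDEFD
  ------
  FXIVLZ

Step 1. [col 1: Z + D ≡ Z (mod 10)] column 1 reads Z+D+carry(0)=Z with nothing yet; with all letters distinct, none taken yet, the only value for D is 0 ⇒ D=0.
Step 2. [F] the sum has 6 digits but both addends have 5; that extra leading digit F is the final carry, namely 1 ⇒ F=1.
Step 3. [col 1: Z + D ≡ Z (mod 10)] column 1 (Z + D ≡ Z (mod 10), carry-in 0) doesn't pin Z yet; pick Z=2 and continue. So Z=2.
Step 4. [col 2: N + F ≡ L (mod 10)] L=9 is one option consistent with column 2 (N + F ≡ L (mod 10), carry-in 0) — take it ⇒ L=9.
Step 5. [col 2: N + F ≡ L (mod 10)] in column 2 we have N+F≡L with carry-in 0; given F=1, L=9 and digits 0,1,2,9 already taken and all letters distinct, that pins N to 8, so N=8.
Step 6. [col 3: H + E ≡ V (mod 10)] column 3 (H + E ≡ V (mod 10), carry-in 0) doesn't pin H yet; pick H=7 and continue. So H=7.
Step 7. [col 3: H + E ≡ V (mod 10)] column 3: given H=7, carry-in 0, and digits 0,1,2,7,8,9 already taken and all letters distinct, H+E≡V (mod 10) forces E=6, so E=6.
Step 8. [col 3: H + E ≡ V (mod 10)] in column 3 we have H+E≡V with carry-in 0; given H=7, E=6 and digits 0,1,2,6,7,8,9 already taken and all letters distinct, that pins V to 3, so V=3.
Step 9. [col 4: V + D ≡ I (mod 10)] column 4 reads V+D+carry(1)=I with V=3, D=0; with digits 0,1,2,3,6,7,8,9 already taken and all letters distinct, the only value for I is 4, so I=4.
Step 10. [col 5: H + N ≡ X (mod 10)] in column 5 we have H+N≡X with carry-in 0; given H=7, N=8 and digits 0,1,2,3,4,6,7,8,9 already taken and all letters distinct, that pins X to 5. So X=5.

Answer: D=0, E=6, F=1, H=7, I=4, L=9, N=8, V=3, X=5, Z=2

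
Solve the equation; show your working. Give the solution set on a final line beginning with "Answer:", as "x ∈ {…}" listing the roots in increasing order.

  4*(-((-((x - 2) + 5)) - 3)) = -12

Step 1. [4*(-((-((x - 2) + 5)) - 3)) = -12] 4·(inner) — divide through by 4 ⇒ div: -((-((x - 2) + 5)) - 3) = -3.
Step 2. [-((-((x - 2) + 5)) - 3) = -3] LHS negated; negate both sides ⇒ neg: (-((x - 2) + 5)) - 3 = 3.
Step 3. [(-((x - 2) + 5)) - 3 = 3] 3 comes off first (add 3) ⇒ sub: -((x - 2) + 5) = 6.
Step 4. [-((x - 2) + 5) = 6] leading − — multiply by −1, so neg: (x - 2) + 5 = -6.
Step 5. [(x - 2) + 5 = -6] +5 is outermost — subtract 5 both sides. So sub: x - 2 = -11.
Step 6. [x - 2 = -11] the outer -2 inverts by adding 2, so sub: x = -9.

Answer: x ∈ {-9}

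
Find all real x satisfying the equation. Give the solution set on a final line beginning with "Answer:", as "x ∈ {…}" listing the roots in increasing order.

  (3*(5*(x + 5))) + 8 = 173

Step 1. [(3*(5*(x + 5))) + 8 = 173] peel the +8: subtract 8 from each side ⇒ sub: 3*(5*(x + 5)) = 165.
Step 2. [3*(5*(x + 5)) = 165] LHS = 3·(…); ÷3 both sides, so div: 5*(x + 5) = 55.
Step 3. [5*(x + 5) = 55] LHS = 5·(…); ÷5 both sides, so div: x + 5 = 11.
Step 4. [x + 5 = 11] subtract 5: x sits inside (… + 5). So sub: x = 6.

Answer: x ∈ {6}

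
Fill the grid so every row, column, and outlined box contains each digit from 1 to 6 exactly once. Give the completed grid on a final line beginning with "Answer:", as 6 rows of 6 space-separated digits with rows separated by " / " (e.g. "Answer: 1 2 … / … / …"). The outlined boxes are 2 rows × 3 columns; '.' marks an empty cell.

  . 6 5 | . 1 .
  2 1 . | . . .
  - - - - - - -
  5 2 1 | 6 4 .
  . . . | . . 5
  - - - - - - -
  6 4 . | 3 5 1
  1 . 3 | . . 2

Step 1. [r2c3∈{4}] only 4 remains possible at r2c3. So r2c3=4.
Step 2. [r3c6∈{3}] r3c6's peers cover all but 3, so r3c6=3.
Step 3. [r1c4∈{2,4}] across row 1, 2 lands solely at r1c4, so r1c4=2.
Step 4. [r6c5∈{6}] only 6 remains possible at r6c5, so r6c5=6.
Step 5. [r4c2∈{3}] r4c2 is down to just 3. So r4c2=3.
Step 6. [r6c2∈{5}] only 5 remains possible at r6c2 ⇒ r6c2=5.
Step 7. [r6c4∈{4}] r6c4 is down to just 4. So r6c4=4.
Step 8. [r2c6∈{6}] r2c6 has the single candidate 6 ⇒ r2c6=6.
Step 9. [r1c1∈{3}] r1c1's peers cover all but 3 ⇒ r1c1=3.
Step 10. [r4c5∈{2}] r4c5 has the single candidate 2. So r4c5=2.
Step 11. [r5c3∈{2}] nothing but 2 survives at r5c3 ⇒ r5c3=2.
Step 12. [r2c4∈{5}] r2c4 is down to just 5, so r2c4=5.
Step 13. [r1c6∈{4}] nothing but 4 survives at r1c6. So r1c6=4.
Step 14. [r4c1∈{4}] nothing but 4 survives at r4c1, so r4c1=4.
Step 15. [r4c4∈{1}] r4c4 has the single candidate 1, so r4c4=1.
Step 16. [r4c3∈{6}] nothing but 6 survives at r4c3 ⇒ r4c3=6.
Step 17. [r2c5∈{3}] only 3 remains possible at r2c5, so r2c5=3.

Answer: 3 6 5 2 1 4 / 2 1 4 5 3 6 / 5 2 1 6 4 3 / 4 3 6 1 2 5 / 6 4 2 3 5 1 / 1 5 3 4 6 2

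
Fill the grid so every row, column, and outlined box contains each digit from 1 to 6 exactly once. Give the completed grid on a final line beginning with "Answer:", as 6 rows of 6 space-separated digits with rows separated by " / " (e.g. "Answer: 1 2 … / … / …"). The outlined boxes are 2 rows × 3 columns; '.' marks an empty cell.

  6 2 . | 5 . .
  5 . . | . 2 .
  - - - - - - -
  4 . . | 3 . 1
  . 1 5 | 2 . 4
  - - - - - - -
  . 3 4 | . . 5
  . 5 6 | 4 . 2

Step 1. [r1c6∈{3}] r1c6's peers cover all but 3, so r1c6=3.
Step 2. [r4c5∈{6}] only 6 remains possible at r4c5. So r4c5=6.
Step 3. [r5c5∈{1}] r5c5 is down to just 1. So r5c5=1.
Step 4. [r2c4∈{1,6}] across col 4, 1 lands solely at r2c4, so r2c4=1.
Step 5. [r6c1∈{1}] r6c1 is down to just 1 ⇒ r6c1=1.
Step 6. [r2c2∈{4}] r2c2 is down to just 4, so r2c2=4.
Step 7. [r6c5∈{3}] r6c5 is down to just 3, so r6c5=3.
Step 8. [r5c1∈{2}] r5c1's peers cover all but 2. So r5c1=2.
Step 9. [r2c3∈{3}] nothing but 3 survives at r2c3 ⇒ r2c3=3.
Step 10. [r3c5∈{5}] r3c5 has the single candidate 5 ⇒ r3c5=5.
Step 11. [r1c3∈{1}] r1c3's peers cover all but 1. So r1c3=1.
Step 12. [r3c2∈{6}] only 6 remains possible at r3c2 ⇒ r3c2=6.
Step 13. [r1c5∈{4}] nothing but 4 survives at r1c5, so r1c5=4.
Step 14. [r4c1∈{3}] r4c1 has the single candidate 3 ⇒ r4c1=3.
Step 15. [r3c3∈{2}] only 2 remains possible at r3c3 ⇒ r3c3=2.
Step 16. [r2c6∈{6}] only 6 remains possible at r2c6, so r2c6=6.
Step 17. [r5c4∈{6}] r5c4's peers cover all but 6 ⇒ r5c4=6.

Answer: 6 2 1 5 4 3 / 5 4 3 1 2 6 / 4 6 2 3 5 1 / 3 1 5 2 6 4 / 2 3 4 6 1 5 / 1 5 6 4 3 2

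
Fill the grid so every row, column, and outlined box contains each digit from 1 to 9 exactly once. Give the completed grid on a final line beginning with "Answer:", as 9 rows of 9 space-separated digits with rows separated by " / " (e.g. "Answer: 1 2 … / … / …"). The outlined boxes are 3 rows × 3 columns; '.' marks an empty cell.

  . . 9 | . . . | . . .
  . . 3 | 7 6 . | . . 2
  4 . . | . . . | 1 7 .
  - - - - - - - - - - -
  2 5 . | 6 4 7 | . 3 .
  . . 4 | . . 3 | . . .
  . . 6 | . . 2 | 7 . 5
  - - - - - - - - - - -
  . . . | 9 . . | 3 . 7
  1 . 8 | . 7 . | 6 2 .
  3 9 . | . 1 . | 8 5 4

Step 1. [r4c9∈{1,8,9}] across row 4, 8 lands solely at r4c9. So r4c9=8.
Step 2. [r5c9∈{1,6,9}] r5c9 is the only open cell in col 9 admitting 1. So r5c9=1.
Step 3. [r8c4∈{3,4,5}] in row 8, 3 fits only at r8c4 ⇒ r8c4=3.
Step 4. [r1c4∈{1,2,4,5,8}] r1c4 is the only open cell in col 4 admitting 4. So r1c4=4.
Step 5. [r8c6∈{4,5}] 5 has one home in row 8: r8c6 ⇒ r8c6=5.
Step 6. [r4c7∈{9}] r4c7 has the single candidate 9, so r4c7=9.
Step 7. [r2c8∈{4,8,9}] 9 has one home in col 8: r2c8, so r2c8=9.
Step 8. [r1c8∈{6,8}] r1c8 is the only open cell in col 8 admitting 8, so r1c8=8.
Step 9. [r9c4∈{2}] r9c4 has the single candidate 2 ⇒ r9c4=2.
Step 10. [r7c5∈{8}] r7c5 has the single candidate 8, so r7c5=8.
Step 11. [r6c5∈{9}] only 9 remains possible at r6c5, so r6c5=9.
Step 12. [r6c1∈{8}] r6c1 has the single candidate 8. So r6c1=8.
Step 13. [r2c1∈{5}] r2c1's peers cover all but 5 ⇒ r2c1=5.
Step 14. [r3c3∈{2}] only 2 remains possible at r3c3, so r3c3=2.
Step 15. [r7c1∈{6}] r7c1's peers cover all but 6. So r7c1=6.
Step 16. [r5c5∈{5}] r5c5 is down to just 5 ⇒ r5c5=5.
Step 17. [r5c2∈{7}] only 7 remains possible at r5c2. So r5c2=7.
Step 18. [r3c5∈{3}] r3c5 has the single candidate 3 ⇒ r3c5=3.
Step 19. [r1c6∈{1}] only 1 remains possible at r1c6. So r1c6=1.
Step 20. [r2c6∈{8}] r2c6 is down to just 8, so r2c6=8.
Step 21. [r3c9∈{6}] r3c9 is down to just 6. So r3c9=6.
Step 22. [r7c2∈{2,4}] across row 7, 2 lands solely at r7c2 ⇒ r7c2=2.
Step 23. [r6c2∈{1,3}] across row 6, 3 lands solely at r6c2 ⇒ r6c2=3.
Step 24. [r3c2∈{8}] nothing but 8 survives at r3c2. So r3c2=8.
Step 25. [r9c3∈{7}] nothing but 7 survives at r9c3 ⇒ r9c3=7.
Step 26. [r1c7∈{5}] r1c7 is down to just 5. So r1c7=5.
Step 27. [r6c8∈{4}] nothing but 4 survives at r6c8 ⇒ r6c8=4.
Step 28. [r4c3∈{1}] r4c3's peers cover all but 1 ⇒ r4c3=1.
Step 29. [r3c4∈{5}] r3c4 is down to just 5 ⇒ r3c4=5.
Step 30. [r7c3∈{5}] nothing but 5 survives at r7c3, so r7c3=5.
Step 31. [r7c8∈{1}] r7c8 has the single candidate 1. So r7c8=1.
Step 32. [r7c6∈{4}] r7c6's peers cover all but 4 ⇒ r7c6=4.
Step 33. [r6c4∈{1}] only 1 remains possible at r6c4. So r6c4=1.
Step 34. [r1c9∈{3}] only 3 remains possible at r1c9 ⇒ r1c9=3.
Step 35. [r1c1∈{7}] r1c1 is down to just 7 ⇒ r1c1=7.
Step 36. [r1c2∈{6}] r1c2 has the single candidate 6 ⇒ r1c2=6.
Step 37. [r5c1∈{9}] only 9 remains possible at r5c1 ⇒ r5c1=9.
Step 38. [r1c5∈{2}] r1c5 has the single candidate 2. So r1c5=2.
Step 39. [r2c7∈{4}] r2c7 is down to just 4 ⇒ r2c7=4.
Step 40. [r3c6∈{9}] r3c6 has the single candidate 9, so r3c6=9.
Step 41. [r5c7∈{2}] r5c7 is down to just 2 ⇒ r5c7=2.
Step 42. [r9c6∈{6}] r9c6 is down to just 6. So r9c6=6.
Step 43. [r8c2∈{4}] r8c2's peers cover all but 4, so r8c2=4.
Step 44. [r5c4∈{8}] nothing but 8 survives at r5c4. So r5c4=8.
Step 45. [r5c8∈{6}] r5c8's peers cover all but 6, so r5c8=6.
Step 46. [r8c9∈{9}] r8c9 has the single candidate 9, so r8c9=9.
Step 47. [r2c2∈{1}] r2c2 is down to just 1, so r2c2=1.

Answer: 7 6 9 4 2 1 5 8 3 / 5 1 3 7 6 8 4 9 2 / 4 8 2 5 3 9 1 7 6 / 2 5 1 6 4 7 9 3 8 / 9 7 4 8 5 3 2 6 1 / 8 3 6 1 9 2 7 4 5 / 6 2 5 9 8 4 3 1 7 / 1 4 8 3 7 5 6 2 9 / 3 9 7 2 1 6 8 5 4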